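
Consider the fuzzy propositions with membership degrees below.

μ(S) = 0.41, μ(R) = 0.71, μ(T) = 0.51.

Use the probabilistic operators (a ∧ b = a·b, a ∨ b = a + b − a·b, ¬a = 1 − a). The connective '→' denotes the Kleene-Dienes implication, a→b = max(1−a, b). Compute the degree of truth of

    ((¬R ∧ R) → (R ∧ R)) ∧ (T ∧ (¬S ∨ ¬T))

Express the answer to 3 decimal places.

¬R = 1 − 0.7100 = 0.2900
¬R ∧ R = a·b on (0.2900, 0.7100) = 0.2059
R ∧ R = a·b on (0.7100, 0.7100) = 0.5041
(¬R ∧ R) → (R ∧ R)  [Kleene-Dienes: max(1−a, b)] with a=0.2059, b=0.5041 → 0.7941
¬S = 1 − 0.4100 = 0.5900
¬T = 1 − 0.5100 = 0.4900
¬S ∨ ¬T = a + b − a·b on (0.5900, 0.4900) = 0.7909
T ∧ (¬S ∨ ¬T) = a·b on (0.5100, 0.7909) = 0.4034
((¬R ∧ R) → (R ∧ R)) ∧ (T ∧ (¬S ∨ ¬T)) = a·b on (0.7941, 0.4034) = 0.3203

0.320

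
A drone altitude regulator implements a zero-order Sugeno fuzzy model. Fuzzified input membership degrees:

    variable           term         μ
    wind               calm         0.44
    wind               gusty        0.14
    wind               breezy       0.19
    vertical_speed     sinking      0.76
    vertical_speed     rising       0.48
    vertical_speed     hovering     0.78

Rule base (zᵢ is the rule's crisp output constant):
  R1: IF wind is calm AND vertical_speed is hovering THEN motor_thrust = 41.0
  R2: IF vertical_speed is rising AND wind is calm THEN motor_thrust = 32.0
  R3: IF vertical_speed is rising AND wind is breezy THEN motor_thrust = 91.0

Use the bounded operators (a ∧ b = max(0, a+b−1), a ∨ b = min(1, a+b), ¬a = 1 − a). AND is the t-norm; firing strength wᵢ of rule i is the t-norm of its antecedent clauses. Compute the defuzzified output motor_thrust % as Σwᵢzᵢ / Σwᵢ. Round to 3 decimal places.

R1 (z=41.0): calm=0.44, hovering=0.78; AND[max(0, a+b−1)] → w = 0.22
R2 (z=32.0): rising=0.48, calm=0.44; AND[max(0, a+b−1)] → w = 0.00
R3 (z=91.0): rising=0.48, breezy=0.19; AND[max(0, a+b−1)] → w = 0.00
Weighted average = (0.22·41.0 + 0.00·32.0 + 0.00·91.0) / (0.22 + 0.00 + 0.00)
  = 9.0200 / 0.2200 = 41.000

41.000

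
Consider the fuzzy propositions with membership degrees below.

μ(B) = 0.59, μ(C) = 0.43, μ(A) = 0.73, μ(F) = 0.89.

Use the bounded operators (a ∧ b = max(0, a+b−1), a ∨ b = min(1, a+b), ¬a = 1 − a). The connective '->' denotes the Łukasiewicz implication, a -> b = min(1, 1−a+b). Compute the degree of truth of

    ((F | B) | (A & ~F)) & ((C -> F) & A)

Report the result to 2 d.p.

0.73

F | B = min(1, a+b) on (0.89, 0.59) = 1.00
~F = 1 − 0.89 = 0.11
A & ~F = max(0, a+b−1) on (0.73, 0.11) = 0.00
(F | B) | (A & ~F) = min(1, a+b) on (1.00, 0.00) = 1.00
C -> F  [Łukasiewicz: min(1, 1−a+b)] with a=0.43, b=0.89 → 1.00
(C -> F) & A = max(0, a+b−1) on (1.00, 0.73) = 0.73
((F | B) | (A & ~F)) & ((C -> F) & A) = max(0, a+b−1) on (1.00, 0.73) = 0.73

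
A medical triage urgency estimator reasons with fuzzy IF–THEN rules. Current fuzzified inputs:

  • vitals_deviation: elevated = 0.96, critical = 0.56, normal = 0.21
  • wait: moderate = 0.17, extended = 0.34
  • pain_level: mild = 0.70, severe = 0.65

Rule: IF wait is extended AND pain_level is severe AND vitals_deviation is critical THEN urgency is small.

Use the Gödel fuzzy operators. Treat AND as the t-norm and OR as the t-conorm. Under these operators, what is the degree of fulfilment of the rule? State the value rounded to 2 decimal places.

0.34

firing strength: extended=0.34, severe=0.65, critical=0.56; AND[min(a, b)] → w = 0.34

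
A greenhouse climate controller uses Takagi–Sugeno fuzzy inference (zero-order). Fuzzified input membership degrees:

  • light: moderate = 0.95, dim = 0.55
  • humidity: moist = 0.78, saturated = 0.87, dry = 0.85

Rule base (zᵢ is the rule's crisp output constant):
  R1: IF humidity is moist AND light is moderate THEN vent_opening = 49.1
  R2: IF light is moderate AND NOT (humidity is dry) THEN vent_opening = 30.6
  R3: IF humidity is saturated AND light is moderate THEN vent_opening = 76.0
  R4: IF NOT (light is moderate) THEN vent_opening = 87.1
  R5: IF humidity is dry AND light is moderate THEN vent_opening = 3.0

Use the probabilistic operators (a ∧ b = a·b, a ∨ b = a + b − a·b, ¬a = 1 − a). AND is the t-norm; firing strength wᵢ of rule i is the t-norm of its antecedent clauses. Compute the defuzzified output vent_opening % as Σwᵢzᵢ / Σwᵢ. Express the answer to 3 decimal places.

42.974

R1 (z=49.1): moist=0.78, moderate=0.95; AND[a·b] → w = 0.7410
R2 (z=30.6): moderate=0.95, ¬dry=1−0.85=0.15; AND[a·b] → w = 0.1425
R3 (z=76.0): saturated=0.87, moderate=0.95; AND[a·b] → w = 0.8265
R4 (z=87.1): ¬moderate=1−0.95=0.05 → w = 0.0500
R5 (z=3.0): dry=0.85, moderate=0.95; AND[a·b] → w = 0.8075
Weighted average = (0.7410·49.1 + 0.1425·30.6 + 0.8265·76.0 + 0.0500·87.1 + 0.8075·3.0) / (0.7410 + 0.1425 + 0.8265 + 0.0500 + 0.8075)
  = 110.3351 / 2.5675 = 42.974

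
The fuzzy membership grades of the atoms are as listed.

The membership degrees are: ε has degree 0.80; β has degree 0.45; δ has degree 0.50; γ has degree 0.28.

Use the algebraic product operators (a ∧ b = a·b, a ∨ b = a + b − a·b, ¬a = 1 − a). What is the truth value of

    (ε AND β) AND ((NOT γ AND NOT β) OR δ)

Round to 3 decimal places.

0.251

ε AND β = a·b on (0.8000, 0.4500) = 0.3600
NOT γ = 1 − 0.2800 = 0.7200
NOT β = 1 − 0.4500 = 0.5500
NOT γ AND NOT β = a·b on (0.7200, 0.5500) = 0.3960
(NOT γ AND NOT β) OR δ = a + b − a·b on (0.3960, 0.5000) = 0.6980
(ε AND β) AND ((NOT γ AND NOT β) OR δ) = a·b on (0.3600, 0.6980) = 0.2513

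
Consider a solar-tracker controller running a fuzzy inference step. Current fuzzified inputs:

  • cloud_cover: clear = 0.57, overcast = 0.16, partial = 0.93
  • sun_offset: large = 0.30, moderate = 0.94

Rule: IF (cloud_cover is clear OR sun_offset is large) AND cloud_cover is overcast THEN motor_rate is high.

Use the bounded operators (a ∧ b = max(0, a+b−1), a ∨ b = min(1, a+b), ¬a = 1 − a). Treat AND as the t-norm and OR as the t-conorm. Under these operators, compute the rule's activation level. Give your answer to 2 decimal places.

firing strength: (clear=0.57 OR large=0.30) = 0.87; AND[max(0, a+b−1)] with overcast=0.16 → w = 0.03

0.03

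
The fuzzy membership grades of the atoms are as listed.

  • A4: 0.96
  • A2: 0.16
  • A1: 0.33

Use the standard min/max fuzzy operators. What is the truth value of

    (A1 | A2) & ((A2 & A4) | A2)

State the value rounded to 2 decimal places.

A1 | A2 = max(a, b) on (0.33, 0.16) = 0.33
A2 & A4 = min(a, b) on (0.16, 0.96) = 0.16
(A2 & A4) | A2 = max(a, b) on (0.16, 0.16) = 0.16
(A1 | A2) & ((A2 & A4) | A2) = min(a, b) on (0.33, 0.16) = 0.16

0.16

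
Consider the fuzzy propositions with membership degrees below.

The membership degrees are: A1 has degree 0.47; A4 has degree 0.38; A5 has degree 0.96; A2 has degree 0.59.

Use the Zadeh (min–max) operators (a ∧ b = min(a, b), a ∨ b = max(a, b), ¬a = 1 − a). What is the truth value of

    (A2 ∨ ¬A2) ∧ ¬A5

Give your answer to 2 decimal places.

0.04

¬A2 = 1 − 0.59 = 0.41
A2 ∨ ¬A2 = max(a, b) on (0.59, 0.41) = 0.59
¬A5 = 1 − 0.96 = 0.04
(A2 ∨ ¬A2) ∧ ¬A5 = min(a, b) on (0.59, 0.04) = 0.04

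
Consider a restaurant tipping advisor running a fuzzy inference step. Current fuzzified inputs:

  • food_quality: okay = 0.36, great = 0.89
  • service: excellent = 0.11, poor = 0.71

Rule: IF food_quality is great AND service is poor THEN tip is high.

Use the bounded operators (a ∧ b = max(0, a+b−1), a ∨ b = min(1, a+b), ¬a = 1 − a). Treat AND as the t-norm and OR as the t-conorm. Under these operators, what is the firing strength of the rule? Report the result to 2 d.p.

0.60

firing strength: great=0.89, poor=0.71; AND[max(0, a+b−1)] → w = 0.60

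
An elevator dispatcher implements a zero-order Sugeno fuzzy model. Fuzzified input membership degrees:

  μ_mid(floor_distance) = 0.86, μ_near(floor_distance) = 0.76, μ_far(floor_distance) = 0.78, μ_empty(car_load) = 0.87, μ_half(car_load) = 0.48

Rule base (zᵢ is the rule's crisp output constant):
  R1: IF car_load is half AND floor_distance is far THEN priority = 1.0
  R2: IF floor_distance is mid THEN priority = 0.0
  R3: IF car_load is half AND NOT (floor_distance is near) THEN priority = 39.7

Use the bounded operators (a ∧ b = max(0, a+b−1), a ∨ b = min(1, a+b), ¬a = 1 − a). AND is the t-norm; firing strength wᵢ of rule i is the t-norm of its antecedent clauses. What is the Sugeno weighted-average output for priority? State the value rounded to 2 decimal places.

R1 (z=1.0): half=0.48, far=0.78; AND[max(0, a+b−1)] → w = 0.26
R2 (z=0.0): mid=0.86 → w = 0.86
R3 (z=39.7): half=0.48, ¬near=1−0.76=0.24; AND[max(0, a+b−1)] → w = 0.00
Weighted average = (0.26·1.0 + 0.86·0.0 + 0.00·39.7) / (0.26 + 0.86 + 0.00)
  = 0.2600 / 1.1200 = 0.23

0.23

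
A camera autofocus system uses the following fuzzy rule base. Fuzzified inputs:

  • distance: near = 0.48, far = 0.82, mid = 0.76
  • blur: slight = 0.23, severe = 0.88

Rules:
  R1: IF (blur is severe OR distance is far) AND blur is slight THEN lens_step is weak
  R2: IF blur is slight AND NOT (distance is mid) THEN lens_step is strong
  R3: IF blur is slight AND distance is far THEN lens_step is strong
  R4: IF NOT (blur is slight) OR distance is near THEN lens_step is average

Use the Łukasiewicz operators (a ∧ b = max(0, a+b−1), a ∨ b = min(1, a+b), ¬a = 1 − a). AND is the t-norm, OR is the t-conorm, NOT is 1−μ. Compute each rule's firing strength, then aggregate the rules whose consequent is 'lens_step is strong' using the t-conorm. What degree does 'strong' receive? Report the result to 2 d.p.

R1: (severe=0.88 OR far=0.82) = 1.00; AND[max(0, a+b−1)] with slight=0.23 → w = 0.23
R2: slight=0.23, ¬mid=1−0.76=0.24; AND[max(0, a+b−1)] → w = 0.00
R3: slight=0.23, far=0.82; AND[max(0, a+b−1)] → w = 0.05
R4: ¬slight=1−0.23=0.77, near=0.48; OR[min(1, a+b)] → w = 1.00
Rules with consequent 'strong': {R2, R3} → strengths 0.00, 0.05
Aggregate via t-conorm [min(1, a+b)]: 0.05

0.05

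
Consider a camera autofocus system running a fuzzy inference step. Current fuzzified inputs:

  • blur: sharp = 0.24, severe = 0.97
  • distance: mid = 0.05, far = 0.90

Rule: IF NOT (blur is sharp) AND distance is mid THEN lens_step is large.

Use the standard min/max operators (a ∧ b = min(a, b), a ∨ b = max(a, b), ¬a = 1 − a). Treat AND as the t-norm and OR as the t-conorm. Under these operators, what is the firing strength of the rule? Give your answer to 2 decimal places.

0.05

firing strength: ¬sharp=1−0.24=0.76, mid=0.05; AND[min(a, b)] → w = 0.05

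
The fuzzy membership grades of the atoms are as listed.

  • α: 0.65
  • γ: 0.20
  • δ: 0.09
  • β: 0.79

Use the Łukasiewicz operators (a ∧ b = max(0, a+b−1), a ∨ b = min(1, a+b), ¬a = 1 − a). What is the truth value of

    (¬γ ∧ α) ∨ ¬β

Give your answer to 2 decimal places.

0.66

¬γ = 1 − 0.20 = 0.80
¬γ ∧ α = max(0, a+b−1) on (0.80, 0.65) = 0.45
¬β = 1 − 0.79 = 0.21
(¬γ ∧ α) ∨ ¬β = min(1, a+b) on (0.45, 0.21) = 0.66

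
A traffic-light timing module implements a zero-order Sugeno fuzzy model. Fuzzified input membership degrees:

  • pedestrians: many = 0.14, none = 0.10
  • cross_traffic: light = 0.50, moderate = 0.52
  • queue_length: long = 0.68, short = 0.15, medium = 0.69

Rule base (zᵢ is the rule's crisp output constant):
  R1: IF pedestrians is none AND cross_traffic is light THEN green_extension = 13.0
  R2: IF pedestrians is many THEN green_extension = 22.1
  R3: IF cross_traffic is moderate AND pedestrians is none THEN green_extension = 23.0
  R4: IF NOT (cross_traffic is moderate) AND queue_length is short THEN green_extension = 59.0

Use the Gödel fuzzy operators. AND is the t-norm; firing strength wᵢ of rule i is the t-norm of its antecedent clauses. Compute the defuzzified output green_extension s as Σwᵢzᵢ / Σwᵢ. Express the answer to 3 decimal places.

R1 (z=13.0): none=0.10, light=0.50; AND[min(a, b)] → w = 0.10
R2 (z=22.1): many=0.14 → w = 0.14
R3 (z=23.0): moderate=0.52, none=0.10; AND[min(a, b)] → w = 0.10
R4 (z=59.0): ¬moderate=1−0.52=0.48, short=0.15; AND[min(a, b)] → w = 0.15
Weighted average = (0.10·13.0 + 0.14·22.1 + 0.10·23.0 + 0.15·59.0) / (0.10 + 0.14 + 0.10 + 0.15)
  = 15.5440 / 0.4900 = 31.722

31.722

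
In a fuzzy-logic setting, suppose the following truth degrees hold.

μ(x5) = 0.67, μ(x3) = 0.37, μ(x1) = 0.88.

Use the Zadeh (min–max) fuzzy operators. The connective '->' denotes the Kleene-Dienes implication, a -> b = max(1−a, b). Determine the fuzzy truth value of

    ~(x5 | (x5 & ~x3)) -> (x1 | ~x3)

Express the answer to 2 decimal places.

~x3 = 1 − 0.37 = 0.63
x5 & ~x3 = min(a, b) on (0.67, 0.63) = 0.63
x5 | (x5 & ~x3) = max(a, b) on (0.67, 0.63) = 0.67
~(x5 | (x5 & ~x3)) = 1 − 0.67 = 0.33
~x3 = 1 − 0.37 = 0.63
x1 | ~x3 = max(a, b) on (0.88, 0.63) = 0.88
~(x5 | (x5 & ~x3)) -> (x1 | ~x3)  [Kleene-Dienes: max(1−a, b)] with a=0.33, b=0.88 → 0.88

0.88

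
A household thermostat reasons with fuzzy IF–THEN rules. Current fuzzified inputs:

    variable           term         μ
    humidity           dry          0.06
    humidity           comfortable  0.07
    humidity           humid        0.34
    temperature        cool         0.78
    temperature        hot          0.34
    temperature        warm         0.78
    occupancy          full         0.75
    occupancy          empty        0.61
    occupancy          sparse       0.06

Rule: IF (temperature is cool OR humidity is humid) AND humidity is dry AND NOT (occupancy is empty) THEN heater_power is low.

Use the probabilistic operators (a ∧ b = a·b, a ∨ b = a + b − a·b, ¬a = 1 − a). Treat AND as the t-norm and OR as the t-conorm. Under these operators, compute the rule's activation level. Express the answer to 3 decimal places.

firing strength: (cool=0.78 OR humid=0.34) = 0.8548; AND[a·b] with dry=0.06, ¬empty=1−0.61=0.39 → w = 0.0200

0.020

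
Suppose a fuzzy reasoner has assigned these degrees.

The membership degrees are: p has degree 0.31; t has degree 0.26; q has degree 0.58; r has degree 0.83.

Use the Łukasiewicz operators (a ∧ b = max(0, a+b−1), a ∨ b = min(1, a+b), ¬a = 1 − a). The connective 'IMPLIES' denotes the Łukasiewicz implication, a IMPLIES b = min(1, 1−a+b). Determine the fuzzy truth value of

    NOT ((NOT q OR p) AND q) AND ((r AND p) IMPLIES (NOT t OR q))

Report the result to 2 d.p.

0.69

NOT q = 1 − 0.58 = 0.42
NOT q OR p = min(1, a+b) on (0.42, 0.31) = 0.73
(NOT q OR p) AND q = max(0, a+b−1) on (0.73, 0.58) = 0.31
NOT ((NOT q OR p) AND q) = 1 − 0.31 = 0.69
r AND p = max(0, a+b−1) on (0.83, 0.31) = 0.14
NOT t = 1 − 0.26 = 0.74
NOT t OR q = min(1, a+b) on (0.74, 0.58) = 1.00
(r AND p) IMPLIES (NOT t OR q)  [Łukasiewicz: min(1, 1−a+b)] with a=0.14, b=1.00 → 1.00
NOT ((NOT q OR p) AND q) AND ((r AND p) IMPLIES (NOT t OR q)) = max(0, a+b−1) on (0.69, 1.00) = 0.69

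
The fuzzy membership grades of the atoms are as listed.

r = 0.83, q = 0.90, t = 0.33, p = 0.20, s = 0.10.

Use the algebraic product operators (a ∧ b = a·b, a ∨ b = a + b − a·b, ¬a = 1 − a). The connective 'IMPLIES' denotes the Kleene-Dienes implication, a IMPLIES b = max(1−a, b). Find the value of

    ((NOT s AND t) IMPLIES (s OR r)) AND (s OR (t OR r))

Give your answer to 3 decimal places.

NOT s = 1 − 0.1000 = 0.9000
NOT s AND t = a·b on (0.9000, 0.3300) = 0.2970
s OR r = a + b − a·b on (0.1000, 0.8300) = 0.8470
(NOT s AND t) IMPLIES (s OR r)  [Kleene-Dienes: max(1−a, b)] with a=0.2970, b=0.8470 → 0.8470
t OR r = a + b − a·b on (0.3300, 0.8300) = 0.8861
s OR (t OR r) = a + b − a·b on (0.1000, 0.8861) = 0.8975
((NOT s AND t) IMPLIES (s OR r)) AND (s OR (t OR r)) = a·b on (0.8470, 0.8975) = 0.7602

0.760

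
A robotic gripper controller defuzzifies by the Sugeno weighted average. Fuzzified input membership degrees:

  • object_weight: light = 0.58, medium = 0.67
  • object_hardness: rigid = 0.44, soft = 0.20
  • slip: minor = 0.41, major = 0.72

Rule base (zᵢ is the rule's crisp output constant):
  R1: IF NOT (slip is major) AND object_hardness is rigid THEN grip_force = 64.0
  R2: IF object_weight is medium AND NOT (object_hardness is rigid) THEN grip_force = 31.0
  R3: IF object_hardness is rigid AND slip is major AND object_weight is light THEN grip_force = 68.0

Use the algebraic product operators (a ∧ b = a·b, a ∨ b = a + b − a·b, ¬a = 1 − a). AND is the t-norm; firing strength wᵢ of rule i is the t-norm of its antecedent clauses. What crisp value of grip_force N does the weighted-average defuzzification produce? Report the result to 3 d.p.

46.926

R1 (z=64.0): ¬major=1−0.72=0.28, rigid=0.44; AND[a·b] → w = 0.1232
R2 (z=31.0): medium=0.67, ¬rigid=1−0.44=0.56; AND[a·b] → w = 0.3752
R3 (z=68.0): rigid=0.44, major=0.72, light=0.58; AND[a·b] → w = 0.1837
Weighted average = (0.1232·64.0 + 0.3752·31.0 + 0.1837·68.0) / (0.1232 + 0.3752 + 0.1837)
  = 32.0106 / 0.6821 = 46.926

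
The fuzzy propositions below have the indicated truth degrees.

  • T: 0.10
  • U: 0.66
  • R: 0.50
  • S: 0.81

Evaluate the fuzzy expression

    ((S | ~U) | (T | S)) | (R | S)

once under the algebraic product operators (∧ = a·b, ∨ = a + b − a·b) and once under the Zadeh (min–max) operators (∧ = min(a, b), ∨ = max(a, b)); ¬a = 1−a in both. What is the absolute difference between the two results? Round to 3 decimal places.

0.188

Under algebraic product:
  ~U = 1 − 0.6600 = 0.3400
  S | ~U = a + b − a·b on (0.8100, 0.3400) = 0.8746
  T | S = a + b − a·b on (0.1000, 0.8100) = 0.8290
  (S | ~U) | (T | S) = a + b − a·b on (0.8746, 0.8290) = 0.9786
  R | S = a + b − a·b on (0.5000, 0.8100) = 0.9050
  ((S | ~U) | (T | S)) | (R | S) = a + b − a·b on (0.9786, 0.9050) = 0.9980
  → value = 0.9980
Under Zadeh (min–max):
  ~U = 1 − 0.66 = 0.34
  S | ~U = max(a, b) on (0.81, 0.34) = 0.81
  T | S = max(a, b) on (0.10, 0.81) = 0.81
  (S | ~U) | (T | S) = max(a, b) on (0.81, 0.81) = 0.81
  R | S = max(a, b) on (0.50, 0.81) = 0.81
  ((S | ~U) | (T | S)) | (R | S) = max(a, b) on (0.81, 0.81) = 0.81
  → value = 0.8100
|0.9980 − 0.8100| = 0.188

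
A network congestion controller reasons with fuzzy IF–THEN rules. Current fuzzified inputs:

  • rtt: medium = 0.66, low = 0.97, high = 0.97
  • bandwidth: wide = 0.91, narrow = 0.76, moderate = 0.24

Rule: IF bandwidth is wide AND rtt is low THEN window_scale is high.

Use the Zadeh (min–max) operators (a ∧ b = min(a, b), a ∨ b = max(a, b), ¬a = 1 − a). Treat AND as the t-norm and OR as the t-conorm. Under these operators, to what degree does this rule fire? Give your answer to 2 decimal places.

firing strength: wide=0.91, low=0.97; AND[min(a, b)] → w = 0.91

0.91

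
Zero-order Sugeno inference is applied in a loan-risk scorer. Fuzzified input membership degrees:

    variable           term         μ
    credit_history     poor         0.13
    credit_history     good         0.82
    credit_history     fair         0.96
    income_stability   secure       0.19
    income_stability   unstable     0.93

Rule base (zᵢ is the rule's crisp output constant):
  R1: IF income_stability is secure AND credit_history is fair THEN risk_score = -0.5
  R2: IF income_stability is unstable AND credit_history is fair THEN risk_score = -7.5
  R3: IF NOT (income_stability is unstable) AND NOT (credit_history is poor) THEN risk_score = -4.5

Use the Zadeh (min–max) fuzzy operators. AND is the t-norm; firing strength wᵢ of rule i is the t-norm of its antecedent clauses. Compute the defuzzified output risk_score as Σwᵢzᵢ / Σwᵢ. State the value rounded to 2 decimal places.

-6.21

R1 (z=-0.5): secure=0.19, fair=0.96; AND[min(a, b)] → w = 0.19
R2 (z=-7.5): unstable=0.93, fair=0.96; AND[min(a, b)] → w = 0.93
R3 (z=-4.5): ¬unstable=1−0.93=0.07, ¬poor=1−0.13=0.87; AND[min(a, b)] → w = 0.07
Weighted average = (0.19·-0.5 + 0.93·-7.5 + 0.07·-4.5) / (0.19 + 0.93 + 0.07)
  = -7.3850 / 1.1900 = -6.21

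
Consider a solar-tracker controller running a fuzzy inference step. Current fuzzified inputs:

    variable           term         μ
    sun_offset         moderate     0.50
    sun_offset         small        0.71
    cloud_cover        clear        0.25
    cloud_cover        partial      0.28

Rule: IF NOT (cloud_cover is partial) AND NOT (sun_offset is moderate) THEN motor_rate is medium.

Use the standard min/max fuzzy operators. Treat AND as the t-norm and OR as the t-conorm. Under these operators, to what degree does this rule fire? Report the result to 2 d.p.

firing strength: ¬partial=1−0.28=0.72, ¬moderate=1−0.50=0.50; AND[min(a, b)] → w = 0.50

0.50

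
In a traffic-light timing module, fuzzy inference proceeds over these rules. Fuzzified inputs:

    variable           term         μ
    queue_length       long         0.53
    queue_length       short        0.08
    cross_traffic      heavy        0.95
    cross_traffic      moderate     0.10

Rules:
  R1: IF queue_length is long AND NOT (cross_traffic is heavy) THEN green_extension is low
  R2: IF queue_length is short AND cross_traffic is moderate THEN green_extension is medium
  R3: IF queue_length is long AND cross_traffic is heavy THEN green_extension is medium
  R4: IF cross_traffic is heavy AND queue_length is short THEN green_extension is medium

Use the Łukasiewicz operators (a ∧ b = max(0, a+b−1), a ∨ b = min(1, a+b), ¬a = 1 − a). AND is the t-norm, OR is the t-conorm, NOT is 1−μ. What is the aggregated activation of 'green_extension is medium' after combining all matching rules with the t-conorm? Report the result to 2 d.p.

0.51

R1: long=0.53, ¬heavy=1−0.95=0.05; AND[max(0, a+b−1)] → w = 0.00
R2: short=0.08, moderate=0.10; AND[max(0, a+b−1)] → w = 0.00
R3: long=0.53, heavy=0.95; AND[max(0, a+b−1)] → w = 0.48
R4: heavy=0.95, short=0.08; AND[max(0, a+b−1)] → w = 0.03
Rules with consequent 'medium': {R2, R3, R4} → strengths 0.00, 0.48, 0.03
Aggregate via t-conorm [min(1, a+b)]: 0.51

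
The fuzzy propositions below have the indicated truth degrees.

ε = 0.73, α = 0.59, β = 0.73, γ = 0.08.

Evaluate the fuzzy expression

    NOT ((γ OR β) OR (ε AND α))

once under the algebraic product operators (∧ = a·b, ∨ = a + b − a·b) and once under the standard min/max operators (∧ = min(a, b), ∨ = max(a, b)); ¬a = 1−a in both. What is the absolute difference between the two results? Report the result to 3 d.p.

0.129

Under algebraic product:
  γ OR β = a + b − a·b on (0.0800, 0.7300) = 0.7516
  ε AND α = a·b on (0.7300, 0.5900) = 0.4307
  (γ OR β) OR (ε AND α) = a + b − a·b on (0.7516, 0.4307) = 0.8586
  NOT ((γ OR β) OR (ε AND α)) = 1 − 0.8586 = 0.1414
  → value = 0.1414
Under standard min/max:
  γ OR β = max(a, b) on (0.08, 0.73) = 0.73
  ε AND α = min(a, b) on (0.73, 0.59) = 0.59
  (γ OR β) OR (ε AND α) = max(a, b) on (0.73, 0.59) = 0.73
  NOT ((γ OR β) OR (ε AND α)) = 1 − 0.73 = 0.27
  → value = 0.2700
|0.1414 − 0.2700| = 0.129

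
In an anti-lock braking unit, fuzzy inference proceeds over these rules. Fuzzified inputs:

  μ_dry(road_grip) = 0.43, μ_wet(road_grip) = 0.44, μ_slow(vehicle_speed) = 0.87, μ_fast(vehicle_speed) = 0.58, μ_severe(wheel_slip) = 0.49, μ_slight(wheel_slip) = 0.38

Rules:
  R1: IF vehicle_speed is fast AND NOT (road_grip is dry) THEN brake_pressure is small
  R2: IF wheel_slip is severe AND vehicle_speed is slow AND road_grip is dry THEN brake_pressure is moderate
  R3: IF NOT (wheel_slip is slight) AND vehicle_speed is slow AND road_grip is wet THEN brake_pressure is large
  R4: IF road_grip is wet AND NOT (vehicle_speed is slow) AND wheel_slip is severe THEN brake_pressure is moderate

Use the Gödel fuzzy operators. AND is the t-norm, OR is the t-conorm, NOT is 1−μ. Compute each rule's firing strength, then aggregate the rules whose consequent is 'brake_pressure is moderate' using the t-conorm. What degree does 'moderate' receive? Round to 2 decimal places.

0.43

R1: fast=0.58, ¬dry=1−0.43=0.57; AND[min(a, b)] → w = 0.57
R2: severe=0.49, slow=0.87, dry=0.43; AND[min(a, b)] → w = 0.43
R3: ¬slight=1−0.38=0.62, slow=0.87, wet=0.44; AND[min(a, b)] → w = 0.44
R4: wet=0.44, ¬slow=1−0.87=0.13, severe=0.49; AND[min(a, b)] → w = 0.13
Rules with consequent 'moderate': {R2, R4} → strengths 0.43, 0.13
Aggregate via t-conorm [max(a, b)]: 0.43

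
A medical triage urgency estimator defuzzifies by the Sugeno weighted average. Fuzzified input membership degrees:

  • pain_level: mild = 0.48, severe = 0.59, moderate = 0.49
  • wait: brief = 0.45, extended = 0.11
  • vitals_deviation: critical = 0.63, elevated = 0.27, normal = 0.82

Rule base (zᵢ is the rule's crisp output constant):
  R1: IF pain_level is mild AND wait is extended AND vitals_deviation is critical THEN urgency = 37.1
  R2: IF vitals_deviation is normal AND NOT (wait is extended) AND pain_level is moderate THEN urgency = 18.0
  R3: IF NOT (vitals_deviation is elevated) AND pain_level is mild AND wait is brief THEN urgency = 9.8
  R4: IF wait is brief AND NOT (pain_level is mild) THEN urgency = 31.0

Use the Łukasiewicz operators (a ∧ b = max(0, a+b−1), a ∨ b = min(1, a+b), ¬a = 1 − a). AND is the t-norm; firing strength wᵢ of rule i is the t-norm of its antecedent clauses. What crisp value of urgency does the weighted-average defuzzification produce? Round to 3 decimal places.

18.000

R1 (z=37.1): mild=0.48, extended=0.11, critical=0.63; AND[max(0, a+b−1)] → w = 0.00
R2 (z=18.0): normal=0.82, ¬extended=1−0.11=0.89, moderate=0.49; AND[max(0, a+b−1)] → w = 0.20
R3 (z=9.8): ¬elevated=1−0.27=0.73, mild=0.48, brief=0.45; AND[max(0, a+b−1)] → w = 0.00
R4 (z=31.0): brief=0.45, ¬mild=1−0.48=0.52; AND[max(0, a+b−1)] → w = 0.00
Weighted average = (0.00·37.1 + 0.20·18.0 + 0.00·9.8 + 0.00·31.0) / (0.00 + 0.20 + 0.00 + 0.00)
  = 3.6000 / 0.2000 = 18.000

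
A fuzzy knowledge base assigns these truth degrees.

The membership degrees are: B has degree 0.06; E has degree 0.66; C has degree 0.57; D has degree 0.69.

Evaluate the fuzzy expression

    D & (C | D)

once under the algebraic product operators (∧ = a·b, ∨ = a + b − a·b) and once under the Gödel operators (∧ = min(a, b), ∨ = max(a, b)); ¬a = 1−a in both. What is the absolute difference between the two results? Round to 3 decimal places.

Under algebraic product:
  C | D = a + b − a·b on (0.5700, 0.6900) = 0.8667
  D & (C | D) = a·b on (0.6900, 0.8667) = 0.5980
  → value = 0.5980
Under Gödel:
  C | D = max(a, b) on (0.57, 0.69) = 0.69
  D & (C | D) = min(a, b) on (0.69, 0.69) = 0.69
  → value = 0.6900
|0.5980 − 0.6900| = 0.092

0.092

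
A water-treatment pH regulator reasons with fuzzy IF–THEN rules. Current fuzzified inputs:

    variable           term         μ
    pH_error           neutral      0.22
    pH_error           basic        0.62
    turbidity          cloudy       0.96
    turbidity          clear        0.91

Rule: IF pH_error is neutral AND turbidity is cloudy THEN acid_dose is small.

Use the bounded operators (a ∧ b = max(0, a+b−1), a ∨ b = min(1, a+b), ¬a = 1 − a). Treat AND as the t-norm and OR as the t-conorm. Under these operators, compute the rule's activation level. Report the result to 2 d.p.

firing strength: neutral=0.22, cloudy=0.96; AND[max(0, a+b−1)] → w = 0.18

0.18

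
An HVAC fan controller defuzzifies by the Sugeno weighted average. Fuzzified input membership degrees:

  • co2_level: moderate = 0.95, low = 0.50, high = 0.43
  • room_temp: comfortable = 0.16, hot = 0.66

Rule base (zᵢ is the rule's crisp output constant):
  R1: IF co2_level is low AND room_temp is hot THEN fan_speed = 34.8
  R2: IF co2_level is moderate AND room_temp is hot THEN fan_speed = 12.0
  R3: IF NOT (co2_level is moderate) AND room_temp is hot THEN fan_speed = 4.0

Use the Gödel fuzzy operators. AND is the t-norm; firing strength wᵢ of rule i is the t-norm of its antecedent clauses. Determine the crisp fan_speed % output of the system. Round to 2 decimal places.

21.09

R1 (z=34.8): low=0.50, hot=0.66; AND[min(a, b)] → w = 0.50
R2 (z=12.0): moderate=0.95, hot=0.66; AND[min(a, b)] → w = 0.66
R3 (z=4.0): ¬moderate=1−0.95=0.05, hot=0.66; AND[min(a, b)] → w = 0.05
Weighted average = (0.50·34.8 + 0.66·12.0 + 0.05·4.0) / (0.50 + 0.66 + 0.05)
  = 25.5200 / 1.2100 = 21.09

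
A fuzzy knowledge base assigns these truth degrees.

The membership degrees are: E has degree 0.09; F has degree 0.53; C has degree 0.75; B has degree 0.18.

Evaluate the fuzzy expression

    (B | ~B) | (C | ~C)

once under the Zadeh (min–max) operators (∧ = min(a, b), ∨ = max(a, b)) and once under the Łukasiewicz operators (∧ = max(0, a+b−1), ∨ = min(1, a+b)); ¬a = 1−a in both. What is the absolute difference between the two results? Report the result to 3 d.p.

0.180

Under Zadeh (min–max):
  ~B = 1 − 0.18 = 0.82
  B | ~B = max(a, b) on (0.18, 0.82) = 0.82
  ~C = 1 − 0.75 = 0.25
  C | ~C = max(a, b) on (0.75, 0.25) = 0.75
  (B | ~B) | (C | ~C) = max(a, b) on (0.82, 0.75) = 0.82
  → value = 0.8200
Under Łukasiewicz:
  ~B = 1 − 0.18 = 0.82
  B | ~B = min(1, a+b) on (0.18, 0.82) = 1.00
  ~C = 1 − 0.75 = 0.25
  C | ~C = min(1, a+b) on (0.75, 0.25) = 1.00
  (B | ~B) | (C | ~C) = min(1, a+b) on (1.00, 1.00) = 1.00
  → value = 1.0000
|0.8200 − 1.0000| = 0.180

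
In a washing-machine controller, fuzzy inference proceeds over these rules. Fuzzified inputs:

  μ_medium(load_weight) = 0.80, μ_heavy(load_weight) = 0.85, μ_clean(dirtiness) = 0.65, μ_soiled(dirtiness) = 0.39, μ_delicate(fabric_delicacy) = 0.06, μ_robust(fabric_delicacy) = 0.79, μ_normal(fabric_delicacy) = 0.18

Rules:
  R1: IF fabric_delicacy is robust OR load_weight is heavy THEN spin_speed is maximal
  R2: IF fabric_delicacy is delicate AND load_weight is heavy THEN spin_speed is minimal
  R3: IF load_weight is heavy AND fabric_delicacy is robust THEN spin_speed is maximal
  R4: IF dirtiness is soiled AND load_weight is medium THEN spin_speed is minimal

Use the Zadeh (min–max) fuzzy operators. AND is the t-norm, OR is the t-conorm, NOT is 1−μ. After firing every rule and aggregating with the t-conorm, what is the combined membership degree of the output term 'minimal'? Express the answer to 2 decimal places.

R1: robust=0.79, heavy=0.85; OR[max(a, b)] → w = 0.85
R2: delicate=0.06, heavy=0.85; AND[min(a, b)] → w = 0.06
R3: heavy=0.85, robust=0.79; AND[min(a, b)] → w = 0.79
R4: soiled=0.39, medium=0.80; AND[min(a, b)] → w = 0.39
Rules with consequent 'minimal': {R2, R4} → strengths 0.06, 0.39
Aggregate via t-conorm [max(a, b)]: 0.39

0.39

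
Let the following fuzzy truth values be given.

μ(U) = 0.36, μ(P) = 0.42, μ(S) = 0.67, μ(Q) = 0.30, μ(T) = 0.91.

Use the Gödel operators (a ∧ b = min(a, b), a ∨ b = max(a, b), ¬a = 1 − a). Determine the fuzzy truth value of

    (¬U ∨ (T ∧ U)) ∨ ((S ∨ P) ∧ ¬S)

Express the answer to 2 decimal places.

0.64

¬U = 1 − 0.36 = 0.64
T ∧ U = min(a, b) on (0.91, 0.36) = 0.36
¬U ∨ (T ∧ U) = max(a, b) on (0.64, 0.36) = 0.64
S ∨ P = max(a, b) on (0.67, 0.42) = 0.67
¬S = 1 − 0.67 = 0.33
(S ∨ P) ∧ ¬S = min(a, b) on (0.67, 0.33) = 0.33
(¬U ∨ (T ∧ U)) ∨ ((S ∨ P) ∧ ¬S) = max(a, b) on (0.64, 0.33) = 0.64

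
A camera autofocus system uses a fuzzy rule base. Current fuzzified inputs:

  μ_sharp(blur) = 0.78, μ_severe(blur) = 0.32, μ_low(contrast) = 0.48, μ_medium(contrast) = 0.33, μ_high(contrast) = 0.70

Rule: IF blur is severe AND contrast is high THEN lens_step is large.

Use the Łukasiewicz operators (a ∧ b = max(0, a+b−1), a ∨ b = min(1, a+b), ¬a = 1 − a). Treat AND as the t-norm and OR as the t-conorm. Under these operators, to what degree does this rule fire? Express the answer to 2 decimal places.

0.02

firing strength: severe=0.32, high=0.70; AND[max(0, a+b−1)] → w = 0.02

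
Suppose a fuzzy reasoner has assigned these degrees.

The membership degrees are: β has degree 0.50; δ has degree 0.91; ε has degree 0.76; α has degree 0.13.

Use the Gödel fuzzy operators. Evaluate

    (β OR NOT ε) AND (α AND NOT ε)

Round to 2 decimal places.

0.13

NOT ε = 1 − 0.76 = 0.24
β OR NOT ε = max(a, b) on (0.50, 0.24) = 0.50
NOT ε = 1 − 0.76 = 0.24
α AND NOT ε = min(a, b) on (0.13, 0.24) = 0.13
(β OR NOT ε) AND (α AND NOT ε) = min(a, b) on (0.50, 0.13) = 0.13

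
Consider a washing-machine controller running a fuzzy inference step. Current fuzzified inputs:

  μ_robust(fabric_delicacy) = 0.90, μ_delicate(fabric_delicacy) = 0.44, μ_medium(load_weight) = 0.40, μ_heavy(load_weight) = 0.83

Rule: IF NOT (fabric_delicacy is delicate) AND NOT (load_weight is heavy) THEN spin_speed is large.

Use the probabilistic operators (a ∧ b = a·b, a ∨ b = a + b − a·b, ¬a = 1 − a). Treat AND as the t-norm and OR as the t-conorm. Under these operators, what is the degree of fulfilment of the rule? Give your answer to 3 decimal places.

0.095

firing strength: ¬delicate=1−0.44=0.56, ¬heavy=1−0.83=0.17; AND[a·b] → w = 0.0952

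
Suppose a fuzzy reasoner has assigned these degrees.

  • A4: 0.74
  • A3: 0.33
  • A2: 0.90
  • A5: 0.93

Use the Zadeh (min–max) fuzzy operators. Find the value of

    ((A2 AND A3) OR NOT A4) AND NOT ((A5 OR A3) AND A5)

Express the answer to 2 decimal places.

0.07

A2 AND A3 = min(a, b) on (0.90, 0.33) = 0.33
NOT A4 = 1 − 0.74 = 0.26
(A2 AND A3) OR NOT A4 = max(a, b) on (0.33, 0.26) = 0.33
A5 OR A3 = max(a, b) on (0.93, 0.33) = 0.93
(A5 OR A3) AND A5 = min(a, b) on (0.93, 0.93) = 0.93
NOT ((A5 OR A3) AND A5) = 1 − 0.93 = 0.07
((A2 AND A3) OR NOT A4) AND NOT ((A5 OR A3) AND A5) = min(a, b) on (0.33, 0.07) = 0.07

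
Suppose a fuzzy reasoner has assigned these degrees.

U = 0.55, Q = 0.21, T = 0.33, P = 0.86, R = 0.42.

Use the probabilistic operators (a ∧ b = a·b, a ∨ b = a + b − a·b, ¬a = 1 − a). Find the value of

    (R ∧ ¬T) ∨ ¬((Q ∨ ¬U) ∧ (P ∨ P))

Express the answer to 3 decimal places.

0.602

¬T = 1 − 0.3300 = 0.6700
R ∧ ¬T = a·b on (0.4200, 0.6700) = 0.2814
¬U = 1 − 0.5500 = 0.4500
Q ∨ ¬U = a + b − a·b on (0.2100, 0.4500) = 0.5655
P ∨ P = a + b − a·b on (0.8600, 0.8600) = 0.9804
(Q ∨ ¬U) ∧ (P ∨ P) = a·b on (0.5655, 0.9804) = 0.5544
¬((Q ∨ ¬U) ∧ (P ∨ P)) = 1 − 0.5544 = 0.4456
(R ∧ ¬T) ∨ ¬((Q ∨ ¬U) ∧ (P ∨ P)) = a + b − a·b on (0.2814, 0.4456) = 0.6016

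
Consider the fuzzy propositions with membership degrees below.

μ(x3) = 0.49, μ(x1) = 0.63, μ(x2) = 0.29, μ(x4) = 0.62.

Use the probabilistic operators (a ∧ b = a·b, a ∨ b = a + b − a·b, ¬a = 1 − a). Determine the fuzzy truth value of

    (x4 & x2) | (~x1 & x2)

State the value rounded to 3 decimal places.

0.268

x4 & x2 = a·b on (0.6200, 0.2900) = 0.1798
~x1 = 1 − 0.6300 = 0.3700
~x1 & x2 = a·b on (0.3700, 0.2900) = 0.1073
(x4 & x2) | (~x1 & x2) = a + b − a·b on (0.1798, 0.1073) = 0.2678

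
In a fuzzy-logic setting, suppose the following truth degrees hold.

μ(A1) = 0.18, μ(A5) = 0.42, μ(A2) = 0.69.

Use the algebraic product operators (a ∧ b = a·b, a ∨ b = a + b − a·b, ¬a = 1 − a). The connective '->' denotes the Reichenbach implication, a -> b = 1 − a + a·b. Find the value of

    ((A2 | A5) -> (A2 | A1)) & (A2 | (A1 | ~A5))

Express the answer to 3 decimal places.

0.707

A2 | A5 = a + b − a·b on (0.6900, 0.4200) = 0.8202
A2 | A1 = a + b − a·b on (0.6900, 0.1800) = 0.7458
(A2 | A5) -> (A2 | A1)  [Reichenbach: 1 − a + a·b] with a=0.8202, b=0.7458 → 0.7915
~A5 = 1 − 0.4200 = 0.5800
A1 | ~A5 = a + b − a·b on (0.1800, 0.5800) = 0.6556
A2 | (A1 | ~A5) = a + b − a·b on (0.6900, 0.6556) = 0.8932
((A2 | A5) -> (A2 | A1)) & (A2 | (A1 | ~A5)) = a·b on (0.7915, 0.8932) = 0.7070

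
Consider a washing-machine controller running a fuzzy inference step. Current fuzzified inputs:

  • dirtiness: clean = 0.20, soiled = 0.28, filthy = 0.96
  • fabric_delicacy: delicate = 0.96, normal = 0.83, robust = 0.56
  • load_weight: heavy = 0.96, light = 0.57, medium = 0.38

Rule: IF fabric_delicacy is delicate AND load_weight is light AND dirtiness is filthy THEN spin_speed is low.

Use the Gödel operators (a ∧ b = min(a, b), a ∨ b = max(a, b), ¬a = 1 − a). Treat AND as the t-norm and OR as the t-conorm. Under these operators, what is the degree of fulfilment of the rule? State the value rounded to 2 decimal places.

0.57

firing strength: delicate=0.96, light=0.57, filthy=0.96; AND[min(a, b)] → w = 0.57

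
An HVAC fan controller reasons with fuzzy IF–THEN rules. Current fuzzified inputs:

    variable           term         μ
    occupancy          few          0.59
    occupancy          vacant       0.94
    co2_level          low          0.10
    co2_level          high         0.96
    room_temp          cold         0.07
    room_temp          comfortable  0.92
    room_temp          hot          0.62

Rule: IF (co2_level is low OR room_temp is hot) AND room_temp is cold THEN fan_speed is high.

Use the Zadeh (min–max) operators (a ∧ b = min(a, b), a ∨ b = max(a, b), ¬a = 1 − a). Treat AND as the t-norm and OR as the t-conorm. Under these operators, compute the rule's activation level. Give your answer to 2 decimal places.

0.07

firing strength: (low=0.10 OR hot=0.62) = 0.62; AND[min(a, b)] with cold=0.07 → w = 0.07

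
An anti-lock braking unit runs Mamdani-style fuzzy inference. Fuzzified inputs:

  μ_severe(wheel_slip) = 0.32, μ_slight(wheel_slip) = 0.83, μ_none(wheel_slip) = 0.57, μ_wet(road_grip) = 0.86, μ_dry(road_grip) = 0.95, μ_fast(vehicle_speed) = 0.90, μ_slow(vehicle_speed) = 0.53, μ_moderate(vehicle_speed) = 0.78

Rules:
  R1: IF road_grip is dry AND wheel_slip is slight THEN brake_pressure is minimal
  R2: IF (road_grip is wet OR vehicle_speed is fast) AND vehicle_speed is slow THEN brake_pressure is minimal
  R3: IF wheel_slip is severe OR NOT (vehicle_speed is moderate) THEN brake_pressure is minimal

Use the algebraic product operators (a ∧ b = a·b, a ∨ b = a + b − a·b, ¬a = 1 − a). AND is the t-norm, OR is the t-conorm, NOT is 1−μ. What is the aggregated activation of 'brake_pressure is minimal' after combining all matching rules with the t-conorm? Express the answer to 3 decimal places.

R1: dry=0.95, slight=0.83; AND[a·b] → w = 0.7885
R2: (wet=0.86 OR fast=0.90) = 0.9860; AND[a·b] with slow=0.53 → w = 0.5226
R3: severe=0.32, ¬moderate=1−0.78=0.22; OR[a + b − a·b] → w = 0.4696
Rules with consequent 'minimal': {R1, R2, R3} → strengths 0.7885, 0.5226, 0.4696
Aggregate via t-conorm [a + b − a·b]: 0.9464

0.946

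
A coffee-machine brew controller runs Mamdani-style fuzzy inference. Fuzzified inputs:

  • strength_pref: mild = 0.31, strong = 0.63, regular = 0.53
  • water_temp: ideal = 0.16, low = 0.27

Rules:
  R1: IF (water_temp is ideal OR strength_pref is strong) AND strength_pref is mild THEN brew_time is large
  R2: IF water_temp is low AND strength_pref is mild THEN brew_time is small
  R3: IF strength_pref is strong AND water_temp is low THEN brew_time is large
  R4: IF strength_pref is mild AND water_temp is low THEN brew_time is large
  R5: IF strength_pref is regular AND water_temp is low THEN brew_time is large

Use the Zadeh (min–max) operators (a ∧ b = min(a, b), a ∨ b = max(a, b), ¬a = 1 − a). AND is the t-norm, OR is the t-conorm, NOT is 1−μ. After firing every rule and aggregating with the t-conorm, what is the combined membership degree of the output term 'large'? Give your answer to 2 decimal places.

0.31

R1: (ideal=0.16 OR strong=0.63) = 0.63; AND[min(a, b)] with mild=0.31 → w = 0.31
R2: low=0.27, mild=0.31; AND[min(a, b)] → w = 0.27
R3: strong=0.63, low=0.27; AND[min(a, b)] → w = 0.27
R4: mild=0.31, low=0.27; AND[min(a, b)] → w = 0.27
R5: regular=0.53, low=0.27; AND[min(a, b)] → w = 0.27
Rules with consequent 'large': {R1, R3, R4, R5} → strengths 0.31, 0.27, 0.27, 0.27
Aggregate via t-conorm [max(a, b)]: 0.31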